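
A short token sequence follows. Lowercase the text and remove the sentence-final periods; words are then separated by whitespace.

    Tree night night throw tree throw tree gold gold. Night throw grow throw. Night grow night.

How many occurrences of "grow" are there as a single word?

2

Scanning the 16 tokens for "grow":
  position 12: grow
  position 15: grow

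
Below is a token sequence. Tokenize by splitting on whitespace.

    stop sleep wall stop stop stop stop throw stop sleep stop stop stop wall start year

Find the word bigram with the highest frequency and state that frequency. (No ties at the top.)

"stop stop", 5 times

Bigram frequencies (highest first):
  stop stop: 5
  stop sleep: 2
  sleep wall: 1
  wall stop: 1
  stop throw: 1
  throw stop: 1
  … (4 more, each ≤ 1)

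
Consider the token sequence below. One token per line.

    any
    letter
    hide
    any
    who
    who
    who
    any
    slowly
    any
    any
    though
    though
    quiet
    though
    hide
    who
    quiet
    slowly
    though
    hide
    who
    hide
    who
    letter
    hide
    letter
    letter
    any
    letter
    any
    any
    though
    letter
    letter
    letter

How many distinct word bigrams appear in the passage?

36 tokens → 35 bigram windows in total.
Repeated bigrams (each contributes count−1 duplicates):
  hide who: 3
  letter letter: 3
  any any: 2
  any letter: 2
  any though: 2
  letter any: 2
  letter hide: 2
  though hide: 2
  … (1 more repeated)
11 duplicate windows → 35 − 11 = 24 distinct.

24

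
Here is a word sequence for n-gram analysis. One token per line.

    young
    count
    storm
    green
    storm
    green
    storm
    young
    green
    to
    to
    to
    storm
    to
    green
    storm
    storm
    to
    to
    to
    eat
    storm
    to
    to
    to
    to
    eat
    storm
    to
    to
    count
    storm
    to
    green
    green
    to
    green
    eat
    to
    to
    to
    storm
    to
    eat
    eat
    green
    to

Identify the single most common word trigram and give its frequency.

"to to to", 5 times

Trigram frequencies (highest first):
  to to to: 5
  storm to to: 3
  storm green storm: 2
  to to storm: 2
  to storm to: 2
  storm to green: 2
  … (26 more, each ≤ 2)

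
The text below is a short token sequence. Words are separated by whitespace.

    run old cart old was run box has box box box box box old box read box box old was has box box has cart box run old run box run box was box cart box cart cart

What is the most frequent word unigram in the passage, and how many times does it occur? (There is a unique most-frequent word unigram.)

"box", 16 times

Unigram frequencies (highest first):
  box: 16
  run: 5
  old: 5
  cart: 5
  was: 3
  has: 3
  … (1 more, each ≤ 1)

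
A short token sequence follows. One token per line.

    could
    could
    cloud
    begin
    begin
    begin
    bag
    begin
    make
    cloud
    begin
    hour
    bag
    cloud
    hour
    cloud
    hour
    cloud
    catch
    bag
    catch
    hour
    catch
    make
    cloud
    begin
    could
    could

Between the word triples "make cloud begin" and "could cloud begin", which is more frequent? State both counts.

"make cloud begin": 2 occurrences
"could cloud begin": 1 occurrence

"make cloud begin" (2 vs 1)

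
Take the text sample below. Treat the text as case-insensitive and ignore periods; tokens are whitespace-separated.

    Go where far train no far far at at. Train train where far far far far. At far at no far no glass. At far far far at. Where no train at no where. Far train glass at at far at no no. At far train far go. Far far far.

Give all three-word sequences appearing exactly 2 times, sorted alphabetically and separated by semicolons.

at far at; far at no; where far train

Trigram counts meeting the condition (exactly 2 times):
  at far at: 2
  far at no: 2
  where far train: 2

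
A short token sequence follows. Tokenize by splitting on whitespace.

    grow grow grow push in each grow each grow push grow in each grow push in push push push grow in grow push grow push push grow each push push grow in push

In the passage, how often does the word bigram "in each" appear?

2

Scanning the 32 overlapping bigram windows for "in each":
  position 5–6: in each
  position 12–13: in each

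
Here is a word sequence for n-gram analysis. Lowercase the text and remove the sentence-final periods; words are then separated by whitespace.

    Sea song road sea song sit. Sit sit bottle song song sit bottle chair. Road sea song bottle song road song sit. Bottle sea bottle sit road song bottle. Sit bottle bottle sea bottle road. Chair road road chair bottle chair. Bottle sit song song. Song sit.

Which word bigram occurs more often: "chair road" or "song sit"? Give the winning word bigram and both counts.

"song sit" (4 vs 2)

"chair road": 2 occurrences
"song sit": 4 occurrences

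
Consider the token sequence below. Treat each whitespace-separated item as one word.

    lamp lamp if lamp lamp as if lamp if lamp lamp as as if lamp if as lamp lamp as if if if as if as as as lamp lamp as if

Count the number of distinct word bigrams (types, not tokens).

32 tokens → 31 bigram windows in total.
Repeated bigrams (each contributes count−1 duplicates):
  as if: 5
  lamp lamp: 5
  if lamp: 4
  lamp as: 4
  as as: 3
  if as: 3
  lamp if: 3
  as lamp: 2
  … (1 more repeated)
22 duplicate windows → 31 − 22 = 9 distinct.

9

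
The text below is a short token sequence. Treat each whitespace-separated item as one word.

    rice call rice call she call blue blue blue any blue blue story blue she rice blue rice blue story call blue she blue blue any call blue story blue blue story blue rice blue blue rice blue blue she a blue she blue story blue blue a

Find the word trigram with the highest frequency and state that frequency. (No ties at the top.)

Trigram frequencies (highest first):
  blue story blue: 4
  blue rice blue: 3
  blue blue any: 2
  blue blue story: 2
  blue she blue: 2
  story blue blue: 2
  … (30 more, each ≤ 2)

"blue story blue", 4 times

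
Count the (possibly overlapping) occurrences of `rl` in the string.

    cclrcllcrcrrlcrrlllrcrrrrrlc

Sliding a length-2 window over the 28 characters (27 positions):
  position 12–13: rl
  position 16–17: rl
  position 26–27: rl

3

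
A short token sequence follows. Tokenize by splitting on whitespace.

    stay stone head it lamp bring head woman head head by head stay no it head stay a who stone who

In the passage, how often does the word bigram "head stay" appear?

2

Scanning the 20 overlapping bigram windows for "head stay":
  position 12–13: head stay
  position 16–17: head stay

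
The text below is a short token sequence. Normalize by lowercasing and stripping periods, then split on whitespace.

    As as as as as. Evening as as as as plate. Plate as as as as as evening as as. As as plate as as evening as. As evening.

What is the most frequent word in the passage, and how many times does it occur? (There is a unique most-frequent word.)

"as", 22 times

Unigram frequencies (highest first):
  as: 22
  evening: 4
  plate: 3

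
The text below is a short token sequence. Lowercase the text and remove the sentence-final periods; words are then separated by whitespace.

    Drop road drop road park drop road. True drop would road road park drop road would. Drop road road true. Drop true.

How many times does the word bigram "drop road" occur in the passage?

Scanning the 21 overlapping bigram windows for "drop road":
  position 1–2: drop road
  position 3–4: drop road
  position 6–7: drop road
  position 14–15: drop road
  position 17–18: drop road

5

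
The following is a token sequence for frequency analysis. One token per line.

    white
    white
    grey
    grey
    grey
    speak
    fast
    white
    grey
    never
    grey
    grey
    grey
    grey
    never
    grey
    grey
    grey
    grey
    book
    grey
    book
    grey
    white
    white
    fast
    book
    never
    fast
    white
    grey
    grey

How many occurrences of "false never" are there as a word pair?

0

Scanning the 31 overlapping bigram windows for "false never":
  (none found)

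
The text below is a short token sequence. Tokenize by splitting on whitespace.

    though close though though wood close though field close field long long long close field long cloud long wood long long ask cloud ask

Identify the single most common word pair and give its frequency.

Bigram frequencies (highest first):
  long long: 3
  close though: 2
  close field: 2
  field long: 2
  though close: 1
  though though: 1
  … (12 more, each ≤ 1)

"long long", 3 times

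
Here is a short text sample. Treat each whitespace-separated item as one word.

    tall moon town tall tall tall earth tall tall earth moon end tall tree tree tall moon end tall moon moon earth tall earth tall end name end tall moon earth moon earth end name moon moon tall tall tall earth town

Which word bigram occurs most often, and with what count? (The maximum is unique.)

Bigram frequencies (highest first):
  tall tall: 5
  tall moon: 4
  tall earth: 4
  earth tall: 3
  end tall: 3
  moon earth: 3
  … (15 more, each ≤ 2)

"tall tall", 5 times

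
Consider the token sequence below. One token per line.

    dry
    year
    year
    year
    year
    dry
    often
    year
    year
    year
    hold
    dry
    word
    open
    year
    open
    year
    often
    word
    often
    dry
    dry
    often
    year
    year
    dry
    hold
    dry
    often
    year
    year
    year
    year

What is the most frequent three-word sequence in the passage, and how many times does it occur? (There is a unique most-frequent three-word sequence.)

Trigram frequencies (highest first):
  year year year: 5
  dry often year: 3
  often year year: 3
  year year dry: 2
  dry year year: 1
  year dry often: 1
  … (16 more, each ≤ 1)

"year year year", 5 times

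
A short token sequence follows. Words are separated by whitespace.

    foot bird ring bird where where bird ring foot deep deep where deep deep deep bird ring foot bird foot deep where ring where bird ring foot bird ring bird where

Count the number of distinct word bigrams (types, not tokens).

31 tokens → 30 bigram windows in total.
Repeated bigrams (each contributes count−1 duplicates):
  bird ring: 5
  deep deep: 3
  foot bird: 3
  ring foot: 3
  bird where: 2
  deep where: 2
  foot deep: 2
  ring bird: 2
  … (1 more repeated)
15 duplicate windows → 30 − 15 = 15 distinct.

15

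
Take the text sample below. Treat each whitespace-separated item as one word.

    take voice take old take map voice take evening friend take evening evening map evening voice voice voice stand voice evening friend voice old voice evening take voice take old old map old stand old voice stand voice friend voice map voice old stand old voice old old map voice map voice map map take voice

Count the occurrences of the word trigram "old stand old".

Scanning the 54 overlapping trigram windows for "old stand old":
  position 33–35: old stand old
  position 43–45: old stand old

2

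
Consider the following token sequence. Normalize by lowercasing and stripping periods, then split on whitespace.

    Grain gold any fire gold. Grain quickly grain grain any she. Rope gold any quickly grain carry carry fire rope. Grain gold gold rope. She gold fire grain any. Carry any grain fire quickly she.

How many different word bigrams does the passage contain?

35 tokens → 34 bigram windows in total.
Repeated bigrams (each contributes count−1 duplicates):
  gold any: 2
  grain any: 2
  grain gold: 2
  quickly grain: 2
4 duplicate windows → 34 − 4 = 30 distinct.

30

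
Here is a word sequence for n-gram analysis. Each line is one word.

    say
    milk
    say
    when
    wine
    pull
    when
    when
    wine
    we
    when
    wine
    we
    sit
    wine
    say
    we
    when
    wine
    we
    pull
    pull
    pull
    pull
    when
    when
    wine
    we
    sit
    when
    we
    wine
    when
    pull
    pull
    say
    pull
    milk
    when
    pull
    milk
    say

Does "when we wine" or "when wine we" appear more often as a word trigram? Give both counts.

"when we wine": 1 occurrence
"when wine we": 4 occurrences

"when wine we" (4 vs 1)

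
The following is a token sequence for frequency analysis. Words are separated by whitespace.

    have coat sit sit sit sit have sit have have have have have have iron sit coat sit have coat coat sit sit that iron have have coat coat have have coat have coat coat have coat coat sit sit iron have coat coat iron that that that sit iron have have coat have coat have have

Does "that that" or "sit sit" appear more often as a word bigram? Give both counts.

"sit sit" (5 vs 2)

"that that": 2 occurrences
"sit sit": 5 occurrences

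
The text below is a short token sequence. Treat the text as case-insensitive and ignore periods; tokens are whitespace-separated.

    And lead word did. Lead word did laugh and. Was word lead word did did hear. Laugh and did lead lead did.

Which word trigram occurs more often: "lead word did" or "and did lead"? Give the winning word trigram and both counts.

"lead word did" (3 vs 1)

"lead word did": 3 occurrences
"and did lead": 1 occurrence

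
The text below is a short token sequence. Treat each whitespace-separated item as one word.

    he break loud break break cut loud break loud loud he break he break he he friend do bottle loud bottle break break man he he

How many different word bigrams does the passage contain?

18

26 tokens → 25 bigram windows in total.
Repeated bigrams (each contributes count−1 duplicates):
  he break: 3
  break break: 2
  break he: 2
  break loud: 2
  he he: 2
  loud break: 2
7 duplicate windows → 25 − 7 = 18 distinct.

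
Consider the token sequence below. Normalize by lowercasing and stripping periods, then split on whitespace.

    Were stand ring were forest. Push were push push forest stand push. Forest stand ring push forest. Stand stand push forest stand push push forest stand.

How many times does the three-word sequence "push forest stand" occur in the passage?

Scanning the 24 overlapping trigram windows for "push forest stand":
  position 9–11: push forest stand
  position 12–14: push forest stand
  position 16–18: push forest stand
  position 20–22: push forest stand
  position 24–26: push forest stand

5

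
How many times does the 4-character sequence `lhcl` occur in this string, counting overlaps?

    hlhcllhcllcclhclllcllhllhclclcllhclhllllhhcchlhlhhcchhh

Sliding a length-4 window over the 55 characters (52 positions):
  position 2–5: lhcl
  position 6–9: lhcl
  position 13–16: lhcl
  position 24–27: lhcl
  position 32–35: lhcl

5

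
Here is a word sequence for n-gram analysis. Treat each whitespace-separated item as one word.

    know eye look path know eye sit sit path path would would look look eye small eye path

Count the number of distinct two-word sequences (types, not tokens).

18 tokens → 17 bigram windows in total.
Repeated bigrams (each contributes count−1 duplicates):
  know eye: 2
1 duplicate windows → 17 − 1 = 16 distinct.

16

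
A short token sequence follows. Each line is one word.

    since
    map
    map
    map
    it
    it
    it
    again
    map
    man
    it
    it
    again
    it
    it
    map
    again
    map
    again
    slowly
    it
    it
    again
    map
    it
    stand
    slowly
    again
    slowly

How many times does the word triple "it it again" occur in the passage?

Scanning the 27 overlapping trigram windows for "it it again":
  position 6–8: it it again
  position 11–13: it it again
  position 21–23: it it again

3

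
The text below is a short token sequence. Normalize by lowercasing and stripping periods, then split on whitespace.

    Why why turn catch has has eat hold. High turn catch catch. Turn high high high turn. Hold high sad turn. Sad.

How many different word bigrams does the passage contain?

17

22 tokens → 21 bigram windows in total.
Repeated bigrams (each contributes count−1 duplicates):
  high high: 2
  high turn: 2
  hold high: 2
  turn catch: 2
4 duplicate windows → 21 − 4 = 17 distinct.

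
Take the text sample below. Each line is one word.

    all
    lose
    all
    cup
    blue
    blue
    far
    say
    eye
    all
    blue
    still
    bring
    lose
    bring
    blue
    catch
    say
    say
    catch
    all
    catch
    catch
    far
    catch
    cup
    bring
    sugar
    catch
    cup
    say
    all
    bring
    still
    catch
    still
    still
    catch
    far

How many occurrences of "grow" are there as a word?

Scanning the 39 tokens for "grow":
  (none found)

0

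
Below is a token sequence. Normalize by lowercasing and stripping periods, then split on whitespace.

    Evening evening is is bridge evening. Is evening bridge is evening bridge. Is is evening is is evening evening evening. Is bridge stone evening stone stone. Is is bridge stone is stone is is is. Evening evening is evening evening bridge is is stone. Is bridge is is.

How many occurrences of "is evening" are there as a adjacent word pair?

Scanning the 47 overlapping bigram windows for "is evening":
  position 7–8: is evening
  position 10–11: is evening
  position 14–15: is evening
  position 17–18: is evening
  position 35–36: is evening
  position 38–39: is evening

6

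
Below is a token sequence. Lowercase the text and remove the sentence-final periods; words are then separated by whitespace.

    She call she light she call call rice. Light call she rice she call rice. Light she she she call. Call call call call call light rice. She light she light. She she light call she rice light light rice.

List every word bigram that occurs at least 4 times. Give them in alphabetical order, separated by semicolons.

call call; light she; she call; she light

Bigram counts meeting the condition (at least 4 times):
  call call: 6
  light she: 4
  she call: 4
  she light: 4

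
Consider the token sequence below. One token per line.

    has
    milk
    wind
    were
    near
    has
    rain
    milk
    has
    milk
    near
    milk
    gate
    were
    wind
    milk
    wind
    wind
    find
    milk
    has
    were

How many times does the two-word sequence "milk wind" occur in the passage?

Scanning the 21 overlapping bigram windows for "milk wind":
  position 2–3: milk wind
  position 16–17: milk wind

2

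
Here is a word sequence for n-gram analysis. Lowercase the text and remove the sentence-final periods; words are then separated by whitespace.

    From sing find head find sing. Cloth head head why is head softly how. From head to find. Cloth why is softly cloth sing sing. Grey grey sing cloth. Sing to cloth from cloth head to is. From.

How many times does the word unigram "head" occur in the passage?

6

Scanning the 38 tokens for "head":
  position 4: head
  position 8: head
  position 9: head
  position 12: head
  position 16: head
  position 35: head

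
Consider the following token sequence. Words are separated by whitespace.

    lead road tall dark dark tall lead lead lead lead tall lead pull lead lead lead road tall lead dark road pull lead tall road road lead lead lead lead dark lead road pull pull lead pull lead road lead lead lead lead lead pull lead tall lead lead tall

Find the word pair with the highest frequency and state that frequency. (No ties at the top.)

Bigram frequencies (highest first):
  lead lead: 13
  pull lead: 5
  lead road: 4
  tall lead: 4
  lead tall: 4
  lead pull: 3
  … (12 more, each ≤ 2)

"lead lead", 13 times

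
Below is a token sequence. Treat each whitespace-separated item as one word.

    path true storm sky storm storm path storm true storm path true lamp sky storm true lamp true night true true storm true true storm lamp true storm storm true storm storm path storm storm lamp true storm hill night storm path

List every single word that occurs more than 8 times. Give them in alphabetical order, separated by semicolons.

Unigram counts meeting the condition (more than 8 times):
  storm: 16
  true: 12

storm; true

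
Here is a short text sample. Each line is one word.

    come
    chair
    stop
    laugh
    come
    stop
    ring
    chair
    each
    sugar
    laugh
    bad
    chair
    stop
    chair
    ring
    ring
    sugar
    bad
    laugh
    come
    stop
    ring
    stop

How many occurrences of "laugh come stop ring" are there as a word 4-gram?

2

Scanning the 21 overlapping 4-gram windows for "laugh come stop ring":
  position 4–7: laugh come stop ring
  position 20–23: laugh come stop ring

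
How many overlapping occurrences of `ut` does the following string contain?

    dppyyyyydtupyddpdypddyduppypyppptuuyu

Sliding a length-2 window over the 37 characters (36 positions):
  (no match at any position)

0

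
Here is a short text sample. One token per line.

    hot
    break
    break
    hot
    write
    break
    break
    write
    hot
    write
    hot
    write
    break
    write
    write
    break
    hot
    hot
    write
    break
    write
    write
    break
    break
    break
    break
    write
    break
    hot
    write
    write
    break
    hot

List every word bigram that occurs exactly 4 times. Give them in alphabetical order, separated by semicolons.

break hot; break write

Bigram counts meeting the condition (exactly 4 times):
  break hot: 4
  break write: 4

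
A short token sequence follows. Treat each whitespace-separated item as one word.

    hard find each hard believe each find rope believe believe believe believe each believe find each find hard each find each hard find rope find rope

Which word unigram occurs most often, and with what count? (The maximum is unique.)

Unigram frequencies (highest first):
  find: 7
  each: 6
  believe: 6
  hard: 4
  rope: 3

"find", 7 times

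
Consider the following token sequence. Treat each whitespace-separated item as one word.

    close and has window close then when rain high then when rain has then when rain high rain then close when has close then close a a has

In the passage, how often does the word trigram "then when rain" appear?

3

Scanning the 26 overlapping trigram windows for "then when rain":
  position 6–8: then when rain
  position 10–12: then when rain
  position 14–16: then when rain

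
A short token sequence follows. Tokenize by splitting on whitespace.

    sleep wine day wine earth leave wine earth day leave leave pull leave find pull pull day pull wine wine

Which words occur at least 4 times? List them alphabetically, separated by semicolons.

leave; pull; wine

Unigram counts meeting the condition (at least 4 times):
  leave: 4
  pull: 4
  wine: 5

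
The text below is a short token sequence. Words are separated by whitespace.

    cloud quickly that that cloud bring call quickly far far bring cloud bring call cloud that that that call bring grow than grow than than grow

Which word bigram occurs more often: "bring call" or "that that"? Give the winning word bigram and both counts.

"that that" (3 vs 2)

"bring call": 2 occurrences
"that that": 3 occurrences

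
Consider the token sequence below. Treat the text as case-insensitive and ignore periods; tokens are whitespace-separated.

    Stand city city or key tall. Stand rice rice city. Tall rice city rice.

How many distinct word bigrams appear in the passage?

12

14 tokens → 13 bigram windows in total.
Repeated bigrams (each contributes count−1 duplicates):
  rice city: 2
1 duplicate windows → 13 − 1 = 12 distinct.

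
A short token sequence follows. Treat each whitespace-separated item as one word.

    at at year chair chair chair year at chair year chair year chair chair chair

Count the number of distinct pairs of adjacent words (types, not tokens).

7

15 tokens → 14 bigram windows in total.
Repeated bigrams (each contributes count−1 duplicates):
  chair chair: 4
  chair year: 3
  year chair: 3
7 duplicate windows → 14 − 7 = 7 distinct.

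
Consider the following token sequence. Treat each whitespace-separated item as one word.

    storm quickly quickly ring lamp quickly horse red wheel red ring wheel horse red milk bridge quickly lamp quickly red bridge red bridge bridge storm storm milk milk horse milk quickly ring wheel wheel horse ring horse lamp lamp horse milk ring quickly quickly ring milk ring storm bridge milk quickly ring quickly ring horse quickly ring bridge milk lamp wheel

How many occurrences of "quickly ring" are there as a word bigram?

6

Scanning the 60 overlapping bigram windows for "quickly ring":
  position 3–4: quickly ring
  position 31–32: quickly ring
  position 44–45: quickly ring
  position 51–52: quickly ring
  position 53–54: quickly ring
  position 56–57: quickly ring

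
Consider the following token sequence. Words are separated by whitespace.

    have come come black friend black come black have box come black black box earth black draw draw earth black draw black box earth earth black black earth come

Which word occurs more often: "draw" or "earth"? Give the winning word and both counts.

"draw": 3 occurrences
"earth": 5 occurrences

"earth" (5 vs 3)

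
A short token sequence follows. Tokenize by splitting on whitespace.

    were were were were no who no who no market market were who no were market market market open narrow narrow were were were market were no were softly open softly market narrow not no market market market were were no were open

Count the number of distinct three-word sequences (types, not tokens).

43 tokens → 41 trigram windows in total.
Repeated trigrams (each contributes count−1 duplicates):
  were were were: 3
  market market market: 2
  market market were: 2
  no market market: 2
  no who no: 2
  were no were: 2
  were were no: 2
8 duplicate windows → 41 − 8 = 33 distinct.

33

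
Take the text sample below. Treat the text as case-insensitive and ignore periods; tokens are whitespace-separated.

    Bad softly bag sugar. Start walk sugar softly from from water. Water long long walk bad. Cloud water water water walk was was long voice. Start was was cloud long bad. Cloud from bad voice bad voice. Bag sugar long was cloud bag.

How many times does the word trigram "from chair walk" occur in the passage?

0

Scanning the 41 overlapping trigram windows for "from chair walk":
  (none found)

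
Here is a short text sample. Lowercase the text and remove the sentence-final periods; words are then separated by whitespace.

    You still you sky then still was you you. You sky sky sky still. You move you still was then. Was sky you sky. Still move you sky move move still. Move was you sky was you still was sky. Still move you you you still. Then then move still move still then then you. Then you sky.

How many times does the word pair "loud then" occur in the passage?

Scanning the 57 overlapping bigram windows for "loud then":
  (none found)

0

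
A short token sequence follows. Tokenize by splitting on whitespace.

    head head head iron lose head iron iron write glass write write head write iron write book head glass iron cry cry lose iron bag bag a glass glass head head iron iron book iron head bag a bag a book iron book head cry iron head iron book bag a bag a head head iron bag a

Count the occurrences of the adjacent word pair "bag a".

6

Scanning the 57 overlapping bigram windows for "bag a":
  position 26–27: bag a
  position 37–38: bag a
  position 39–40: bag a
  position 50–51: bag a
  position 52–53: bag a
  position 57–58: bag a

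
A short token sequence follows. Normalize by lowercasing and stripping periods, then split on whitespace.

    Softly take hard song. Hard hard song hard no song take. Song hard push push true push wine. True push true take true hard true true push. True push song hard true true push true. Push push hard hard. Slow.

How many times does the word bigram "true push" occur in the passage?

Scanning the 39 overlapping bigram windows for "true push":
  position 16–17: true push
  position 19–20: true push
  position 26–27: true push
  position 28–29: true push
  position 33–34: true push
  position 35–36: true push

6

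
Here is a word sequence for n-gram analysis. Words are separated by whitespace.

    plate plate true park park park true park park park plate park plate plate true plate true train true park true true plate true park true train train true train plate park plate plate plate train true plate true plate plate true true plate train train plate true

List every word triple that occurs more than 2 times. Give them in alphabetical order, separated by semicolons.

plate plate true; true plate true

Trigram counts meeting the condition (more than 2 times):
  plate plate true: 3
  true plate true: 3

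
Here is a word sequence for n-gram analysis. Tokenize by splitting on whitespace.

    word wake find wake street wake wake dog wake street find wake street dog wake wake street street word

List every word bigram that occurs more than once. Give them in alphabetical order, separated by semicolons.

Bigram counts meeting the condition (more than once):
  dog wake: 2
  find wake: 2
  wake street: 4
  wake wake: 2

dog wake; find wake; wake street; wake wake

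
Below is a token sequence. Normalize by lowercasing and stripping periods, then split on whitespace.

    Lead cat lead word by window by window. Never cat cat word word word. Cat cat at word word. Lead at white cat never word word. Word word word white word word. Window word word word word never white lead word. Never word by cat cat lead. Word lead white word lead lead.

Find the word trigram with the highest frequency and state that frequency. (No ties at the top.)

Trigram frequencies (highest first):
  word word word: 6
  cat lead word: 2
  lead cat lead: 1
  lead word by: 1
  word by window: 1
  by window by: 1
  … (39 more, each ≤ 1)

"word word word", 6 times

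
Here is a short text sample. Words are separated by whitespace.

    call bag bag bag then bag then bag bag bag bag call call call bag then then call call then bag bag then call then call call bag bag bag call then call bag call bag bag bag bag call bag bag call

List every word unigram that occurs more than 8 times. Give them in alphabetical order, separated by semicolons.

Unigram counts meeting the condition (more than 8 times):
  bag: 21
  call: 14

bag; call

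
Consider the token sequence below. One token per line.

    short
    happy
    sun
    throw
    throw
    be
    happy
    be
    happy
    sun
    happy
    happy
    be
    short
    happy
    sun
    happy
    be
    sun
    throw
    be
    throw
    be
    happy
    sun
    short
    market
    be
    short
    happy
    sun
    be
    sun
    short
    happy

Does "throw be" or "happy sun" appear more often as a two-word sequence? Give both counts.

"throw be": 3 occurrences
"happy sun": 5 occurrences

"happy sun" (5 vs 3)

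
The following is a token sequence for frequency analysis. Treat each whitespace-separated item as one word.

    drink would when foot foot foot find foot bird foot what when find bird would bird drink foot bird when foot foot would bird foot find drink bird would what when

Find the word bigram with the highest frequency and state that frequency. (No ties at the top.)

"foot foot", 3 times

Bigram frequencies (highest first):
  foot foot: 3
  when foot: 2
  foot find: 2
  foot bird: 2
  bird foot: 2
  what when: 2
  … (15 more, each ≤ 2)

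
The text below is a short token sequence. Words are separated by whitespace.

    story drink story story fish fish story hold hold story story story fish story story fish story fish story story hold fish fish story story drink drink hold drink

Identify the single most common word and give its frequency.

Unigram frequencies (highest first):
  story: 14
  fish: 7
  drink: 4
  hold: 4

"story", 14 times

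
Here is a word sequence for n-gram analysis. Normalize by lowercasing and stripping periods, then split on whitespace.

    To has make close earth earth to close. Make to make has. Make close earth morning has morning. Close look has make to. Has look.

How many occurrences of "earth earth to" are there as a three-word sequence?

Scanning the 23 overlapping trigram windows for "earth earth to":
  position 5–7: earth earth to

1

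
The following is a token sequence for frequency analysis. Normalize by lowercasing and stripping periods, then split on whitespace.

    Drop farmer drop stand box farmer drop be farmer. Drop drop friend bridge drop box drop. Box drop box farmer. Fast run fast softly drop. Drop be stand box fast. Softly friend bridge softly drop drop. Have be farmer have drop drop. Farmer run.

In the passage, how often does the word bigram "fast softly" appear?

Scanning the 43 overlapping bigram windows for "fast softly":
  position 23–24: fast softly
  position 30–31: fast softly

2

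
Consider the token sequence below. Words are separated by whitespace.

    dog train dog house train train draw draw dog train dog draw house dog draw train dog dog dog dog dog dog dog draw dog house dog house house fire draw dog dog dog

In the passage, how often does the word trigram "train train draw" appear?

1

Scanning the 32 overlapping trigram windows for "train train draw":
  position 5–7: train train draw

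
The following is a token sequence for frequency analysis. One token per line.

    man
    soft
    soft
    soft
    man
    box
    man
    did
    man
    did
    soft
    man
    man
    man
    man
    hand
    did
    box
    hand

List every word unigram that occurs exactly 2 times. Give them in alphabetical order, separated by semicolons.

box; hand

Unigram counts meeting the condition (exactly 2 times):
  box: 2
  hand: 2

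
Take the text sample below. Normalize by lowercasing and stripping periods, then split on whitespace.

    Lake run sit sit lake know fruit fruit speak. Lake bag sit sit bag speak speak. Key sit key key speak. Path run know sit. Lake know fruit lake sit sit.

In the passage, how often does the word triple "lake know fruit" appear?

2

Scanning the 29 overlapping trigram windows for "lake know fruit":
  position 5–7: lake know fruit
  position 26–28: lake know fruit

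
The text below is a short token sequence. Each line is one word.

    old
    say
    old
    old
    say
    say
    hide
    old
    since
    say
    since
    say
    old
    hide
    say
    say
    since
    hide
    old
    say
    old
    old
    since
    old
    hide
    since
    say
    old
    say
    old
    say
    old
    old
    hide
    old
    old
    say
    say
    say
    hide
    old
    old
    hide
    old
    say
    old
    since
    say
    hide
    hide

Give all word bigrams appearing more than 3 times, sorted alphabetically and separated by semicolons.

hide old; old hide; old old; old say; say old; say say; since say

Bigram counts meeting the condition (more than 3 times):
  hide old: 5
  old hide: 4
  old old: 5
  old say: 7
  say old: 7
  say say: 4
  since say: 4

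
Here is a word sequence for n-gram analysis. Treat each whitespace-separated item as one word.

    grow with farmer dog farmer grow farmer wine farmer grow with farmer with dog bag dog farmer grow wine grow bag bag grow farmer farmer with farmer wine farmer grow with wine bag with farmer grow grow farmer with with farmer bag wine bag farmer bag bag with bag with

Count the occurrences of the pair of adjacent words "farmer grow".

5

Scanning the 49 overlapping bigram windows for "farmer grow":
  position 5–6: farmer grow
  position 9–10: farmer grow
  position 17–18: farmer grow
  position 29–30: farmer grow
  position 35–36: farmer grow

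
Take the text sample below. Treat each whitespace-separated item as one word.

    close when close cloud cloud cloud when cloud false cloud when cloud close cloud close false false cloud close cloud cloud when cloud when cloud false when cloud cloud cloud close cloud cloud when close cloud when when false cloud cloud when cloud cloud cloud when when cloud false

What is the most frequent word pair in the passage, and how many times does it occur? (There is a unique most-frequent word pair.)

Bigram frequencies (highest first):
  cloud cloud: 9
  cloud when: 8
  when cloud: 7
  close cloud: 5
  cloud close: 4
  cloud false: 3
  … (8 more, each ≤ 3)

"cloud cloud", 9 times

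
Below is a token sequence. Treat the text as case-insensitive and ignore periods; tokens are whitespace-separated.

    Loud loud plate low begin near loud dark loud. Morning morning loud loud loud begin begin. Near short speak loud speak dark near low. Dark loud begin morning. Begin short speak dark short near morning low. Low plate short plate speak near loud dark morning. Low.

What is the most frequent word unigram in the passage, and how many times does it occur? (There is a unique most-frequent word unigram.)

"loud", 10 times

Unigram frequencies (highest first):
  loud: 10
  low: 5
  begin: 5
  near: 5
  dark: 5
  morning: 5
  … (3 more, each ≤ 4)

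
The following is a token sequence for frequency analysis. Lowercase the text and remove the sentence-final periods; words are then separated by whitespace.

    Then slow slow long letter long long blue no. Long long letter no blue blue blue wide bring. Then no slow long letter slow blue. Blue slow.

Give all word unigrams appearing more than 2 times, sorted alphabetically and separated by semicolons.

blue; letter; long; no; slow

Unigram counts meeting the condition (more than 2 times):
  blue: 6
  letter: 3
  long: 6
  no: 3
  slow: 5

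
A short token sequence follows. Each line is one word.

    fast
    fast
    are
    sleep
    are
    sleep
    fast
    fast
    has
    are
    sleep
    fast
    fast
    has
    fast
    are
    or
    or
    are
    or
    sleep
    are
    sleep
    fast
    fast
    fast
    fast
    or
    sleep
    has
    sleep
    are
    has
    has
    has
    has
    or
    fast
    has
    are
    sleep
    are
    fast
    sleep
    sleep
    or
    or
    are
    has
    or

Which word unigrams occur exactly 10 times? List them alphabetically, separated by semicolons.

are; sleep

Unigram counts meeting the condition (exactly 10 times):
  are: 10
  sleep: 10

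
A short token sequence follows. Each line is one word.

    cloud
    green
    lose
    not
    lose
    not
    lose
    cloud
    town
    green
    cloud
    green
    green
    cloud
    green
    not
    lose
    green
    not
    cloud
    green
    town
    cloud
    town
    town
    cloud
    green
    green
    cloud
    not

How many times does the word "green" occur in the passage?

Scanning the 30 tokens for "green":
  position 2: green
  position 10: green
  position 12: green
  position 13: green
  position 15: green
  position 18: green
  position 21: green
  position 27: green
  position 28: green

9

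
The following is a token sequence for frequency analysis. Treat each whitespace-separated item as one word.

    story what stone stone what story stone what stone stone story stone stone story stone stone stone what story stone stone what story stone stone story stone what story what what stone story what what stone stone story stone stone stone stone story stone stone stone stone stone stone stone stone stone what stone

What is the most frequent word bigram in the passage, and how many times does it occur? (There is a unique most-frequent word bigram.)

Bigram frequencies (highest first):
  stone stone: 19
  story stone: 8
  stone what: 6
  stone story: 6
  what stone: 5
  what story: 4
  … (2 more, each ≤ 3)

"stone stone", 19 times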